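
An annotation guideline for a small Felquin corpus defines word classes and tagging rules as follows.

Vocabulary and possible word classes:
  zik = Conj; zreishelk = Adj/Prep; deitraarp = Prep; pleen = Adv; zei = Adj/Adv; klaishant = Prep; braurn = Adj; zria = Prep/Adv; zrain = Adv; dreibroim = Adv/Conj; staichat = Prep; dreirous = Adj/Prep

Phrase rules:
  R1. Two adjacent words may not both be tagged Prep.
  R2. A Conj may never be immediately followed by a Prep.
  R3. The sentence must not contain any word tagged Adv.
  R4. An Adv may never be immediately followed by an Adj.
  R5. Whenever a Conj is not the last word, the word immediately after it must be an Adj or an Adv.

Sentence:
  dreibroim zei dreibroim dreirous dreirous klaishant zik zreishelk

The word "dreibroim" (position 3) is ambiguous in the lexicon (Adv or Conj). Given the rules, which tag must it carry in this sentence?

Candidates per position — 1:dreibroim {Adv,Conj}; 2:zei {Adj,Adv}; 3:dreibroim {Adv,Conj}; 4:dreirous {Adj,Prep}; 5:dreirous {Adj,Prep}; 6:klaishant {Prep}; 7:zik {Conj}; 8:zreishelk {Adj,Prep}.
Position 1: tagging it Adv would leave rule 3 unsatisfiable, so it must be Conj.
Position 2: tagging it Adv would leave rule 3 unsatisfiable, so it must be Adj.
Position 3: tagging it Adv would leave rule 3 unsatisfiable, so it must be Conj.
Position 4: tagging it Prep would leave rule 2 unsatisfiable, so it must be Adj.
Position 5: tagging it Prep would leave rule 1 unsatisfiable, so it must be Adj.
Position 8: tagging it Prep would leave rule 2 unsatisfiable, so it must be Adj.
The unique satisfying tagging is: Conj Adj Conj Adj Adj Prep Conj Adj.
Check: rule 1 holds; rule 2 holds; rule 3 holds; rule 4 holds; rule 5 holds.

Conj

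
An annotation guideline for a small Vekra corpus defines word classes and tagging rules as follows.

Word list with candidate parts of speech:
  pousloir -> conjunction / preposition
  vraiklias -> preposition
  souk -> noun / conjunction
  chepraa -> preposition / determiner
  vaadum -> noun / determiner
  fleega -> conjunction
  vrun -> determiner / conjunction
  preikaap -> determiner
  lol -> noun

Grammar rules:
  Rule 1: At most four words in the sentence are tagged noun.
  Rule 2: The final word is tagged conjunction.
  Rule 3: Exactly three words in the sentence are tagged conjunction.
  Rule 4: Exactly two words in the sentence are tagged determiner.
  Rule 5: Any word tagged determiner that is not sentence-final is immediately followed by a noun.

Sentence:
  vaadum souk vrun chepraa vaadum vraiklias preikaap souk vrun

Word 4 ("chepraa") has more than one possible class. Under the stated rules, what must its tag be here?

Candidates per position — 1:vaadum {noun,determiner}; 2:souk {noun,conjunction}; 3:vrun {determiner,conjunction}; 4:chepraa {preposition,determiner}; 5:vaadum {noun,determiner}; 6:vraiklias {preposition}; 7:preikaap {determiner}; 8:souk {noun,conjunction}; 9:vrun {determiner,conjunction}.
At position 3, choosing determiner makes rule 5 impossible to satisfy; hence conjunction.
At position 5, choosing determiner makes rule 5 impossible to satisfy; hence noun.
At position 8, choosing conjunction makes rule 5 impossible to satisfy; hence noun.
At position 9, choosing determiner makes rule 2 impossible to satisfy; hence conjunction.
At position 2, choosing noun makes rule 3 impossible to satisfy; hence conjunction.
At position 1, choosing determiner makes rule 5 impossible to satisfy; hence noun.
At position 4, choosing preposition makes rule 4 impossible to satisfy; hence determiner.
So the tagging must be: noun conjunction conjunction determiner noun preposition determiner noun conjunction.
Rule-by-rule: rule 1 ✓; rule 2 ✓; rule 3 ✓; rule 4 ✓; rule 5 ✓.

determiner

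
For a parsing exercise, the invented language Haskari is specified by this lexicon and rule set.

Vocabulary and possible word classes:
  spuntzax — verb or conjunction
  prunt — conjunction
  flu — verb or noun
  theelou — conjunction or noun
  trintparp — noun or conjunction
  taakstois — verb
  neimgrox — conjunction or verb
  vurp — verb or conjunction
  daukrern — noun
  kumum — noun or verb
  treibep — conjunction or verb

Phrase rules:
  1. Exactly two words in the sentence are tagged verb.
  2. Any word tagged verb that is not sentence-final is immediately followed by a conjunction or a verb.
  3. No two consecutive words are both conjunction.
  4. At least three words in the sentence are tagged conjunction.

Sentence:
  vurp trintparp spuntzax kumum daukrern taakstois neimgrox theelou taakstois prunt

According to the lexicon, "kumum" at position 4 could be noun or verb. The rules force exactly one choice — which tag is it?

noun

Candidates per position — 1:vurp {verb,conjunction}; 2:trintparp {noun,conjunction}; 3:spuntzax {verb,conjunction}; 4:kumum {noun,verb}; 5:daukrern {noun}; 6:taakstois {verb}; 7:neimgrox {conjunction,verb}; 8:theelou {conjunction,noun}; 9:taakstois {verb}; 10:prunt {conjunction}.
At position 1, choosing verb makes rule 1 impossible to satisfy; hence conjunction.
At position 2, choosing conjunction makes rule 3 impossible to satisfy; hence noun.
At position 3, choosing verb makes rule 1 impossible to satisfy; hence conjunction.
At position 4, choosing verb makes rule 1 impossible to satisfy; hence noun.
At position 7, choosing verb makes rule 1 impossible to satisfy; hence conjunction.
At position 8, choosing conjunction makes rule 3 impossible to satisfy; hence noun.
So the tagging must be: conjunction noun conjunction noun noun verb conjunction noun verb conjunction.
Rule-by-rule: rule 1 satisfied; rule 2 satisfied; rule 3 satisfied; rule 4 satisfied.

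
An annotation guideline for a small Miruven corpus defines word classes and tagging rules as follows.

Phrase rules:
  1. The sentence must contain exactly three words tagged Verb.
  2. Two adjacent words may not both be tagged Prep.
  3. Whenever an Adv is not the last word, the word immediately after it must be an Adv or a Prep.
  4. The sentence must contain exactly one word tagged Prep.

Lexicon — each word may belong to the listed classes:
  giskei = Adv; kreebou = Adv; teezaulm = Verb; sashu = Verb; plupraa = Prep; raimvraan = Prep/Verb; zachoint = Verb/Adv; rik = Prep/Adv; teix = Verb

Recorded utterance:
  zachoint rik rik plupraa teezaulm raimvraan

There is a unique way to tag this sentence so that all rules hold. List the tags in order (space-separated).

Candidates per position — 1:zachoint {Verb,Adv}; 2:rik {Prep,Adv}; 3:rik {Prep,Adv}; 4:plupraa {Prep}; 5:teezaulm {Verb}; 6:raimvraan {Prep,Verb}.
Position 1: tagging it Adv would leave rule 1 unsatisfiable, so it must be Verb.
Position 2: tagging it Prep would leave rule 4 unsatisfiable, so it must be Adv.
Position 3: tagging it Prep would leave rule 2 unsatisfiable, so it must be Adv.
Position 6: tagging it Prep would leave rule 1 unsatisfiable, so it must be Verb.
That leaves exactly one tagging: Verb Adv Adv Prep Verb Verb.
Checking: rule 1 holds; rule 2 holds; rule 3 holds; rule 4 holds.

Verb Adv Adv Prep Verb Verb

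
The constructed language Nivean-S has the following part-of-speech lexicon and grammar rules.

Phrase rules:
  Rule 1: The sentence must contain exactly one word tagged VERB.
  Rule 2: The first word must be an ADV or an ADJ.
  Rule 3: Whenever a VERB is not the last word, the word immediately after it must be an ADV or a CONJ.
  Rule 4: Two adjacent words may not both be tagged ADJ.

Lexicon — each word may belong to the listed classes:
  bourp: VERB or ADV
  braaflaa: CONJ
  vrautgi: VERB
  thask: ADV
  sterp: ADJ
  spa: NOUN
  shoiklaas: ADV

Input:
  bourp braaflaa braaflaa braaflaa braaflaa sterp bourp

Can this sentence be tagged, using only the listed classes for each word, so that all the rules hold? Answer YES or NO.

Candidates per position — 1:bourp {VERB,ADV}; 2:braaflaa {CONJ}; 3:braaflaa {CONJ}; 4:braaflaa {CONJ}; 5:braaflaa {CONJ}; 6:sterp {ADJ}; 7:bourp {VERB,ADV}.
One satisfying assignment: ADV CONJ CONJ CONJ CONJ ADJ VERB.
Verifying each rule — rule 1 satisfied; rule 2 satisfied; rule 3 satisfied; rule 4 satisfied.

YES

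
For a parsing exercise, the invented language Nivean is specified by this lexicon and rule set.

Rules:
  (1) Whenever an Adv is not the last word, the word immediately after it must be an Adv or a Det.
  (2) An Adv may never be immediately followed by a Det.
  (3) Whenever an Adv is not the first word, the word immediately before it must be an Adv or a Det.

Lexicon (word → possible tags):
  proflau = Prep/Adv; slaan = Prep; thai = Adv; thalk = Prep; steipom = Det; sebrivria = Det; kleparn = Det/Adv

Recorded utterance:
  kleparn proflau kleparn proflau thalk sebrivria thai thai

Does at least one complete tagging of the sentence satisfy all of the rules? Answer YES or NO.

YES

Candidates per position — 1:kleparn {Det,Adv}; 2:proflau {Prep,Adv}; 3:kleparn {Det,Adv}; 4:proflau {Prep,Adv}; 5:thalk {Prep}; 6:sebrivria {Det}; 7:thai {Adv}; 8:thai {Adv}.
One satisfying assignment: Det Prep Det Prep Prep Det Adv Adv.
Checking: rule 1 ok; rule 2 ok; rule 3 ok.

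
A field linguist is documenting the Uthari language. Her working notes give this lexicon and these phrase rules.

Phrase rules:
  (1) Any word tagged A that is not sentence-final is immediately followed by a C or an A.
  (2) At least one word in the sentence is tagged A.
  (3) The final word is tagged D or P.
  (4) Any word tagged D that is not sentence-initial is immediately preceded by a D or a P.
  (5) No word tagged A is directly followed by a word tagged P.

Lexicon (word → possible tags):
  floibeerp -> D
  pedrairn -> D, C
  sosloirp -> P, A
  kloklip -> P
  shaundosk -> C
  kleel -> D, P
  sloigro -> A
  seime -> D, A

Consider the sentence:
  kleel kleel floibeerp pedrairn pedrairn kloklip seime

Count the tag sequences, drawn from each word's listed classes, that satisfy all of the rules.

0

Candidates per position — 1:kleel {D,P}; 2:kleel {D,P}; 3:floibeerp {D}; 4:pedrairn {D,C}; 5:pedrairn {D,C}; 6:kloklip {P}; 7:seime {D,A}.
There are 32 candidate sequences in total.
Every candidate sequence violates at least one rule; no consistent tagging exists.
Count = 0.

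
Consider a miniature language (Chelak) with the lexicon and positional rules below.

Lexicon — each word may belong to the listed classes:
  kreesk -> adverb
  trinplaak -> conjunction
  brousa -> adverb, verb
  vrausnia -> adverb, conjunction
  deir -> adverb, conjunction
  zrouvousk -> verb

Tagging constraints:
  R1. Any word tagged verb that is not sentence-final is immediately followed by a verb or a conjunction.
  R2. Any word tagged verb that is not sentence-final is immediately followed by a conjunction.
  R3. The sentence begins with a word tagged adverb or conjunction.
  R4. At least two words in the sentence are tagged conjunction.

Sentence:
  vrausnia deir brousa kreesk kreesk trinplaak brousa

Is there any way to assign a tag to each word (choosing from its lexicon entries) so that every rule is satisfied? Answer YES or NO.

Candidates per position — 1:vrausnia {adverb,conjunction}; 2:deir {adverb,conjunction}; 3:brousa {adverb,verb}; 4:kreesk {adverb}; 5:kreesk {adverb}; 6:trinplaak {conjunction}; 7:brousa {adverb,verb}.
One satisfying assignment: conjunction conjunction adverb adverb adverb conjunction verb.
Rule-by-rule: rule 1 ✓; rule 2 ✓; rule 3 ✓; rule 4 ✓.

YES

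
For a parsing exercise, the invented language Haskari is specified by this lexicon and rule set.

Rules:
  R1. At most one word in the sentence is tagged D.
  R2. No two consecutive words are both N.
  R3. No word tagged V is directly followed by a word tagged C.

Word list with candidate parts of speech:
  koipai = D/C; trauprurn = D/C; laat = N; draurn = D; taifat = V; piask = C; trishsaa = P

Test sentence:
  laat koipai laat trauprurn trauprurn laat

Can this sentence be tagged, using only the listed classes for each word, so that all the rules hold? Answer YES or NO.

Candidates per position — 1:laat {N}; 2:koipai {D,C}; 3:laat {N}; 4:trauprurn {D,C}; 5:trauprurn {D,C}; 6:laat {N}.
One satisfying assignment: N C N D C N.
Check: rule 1 holds; rule 2 holds; rule 3 holds.

YES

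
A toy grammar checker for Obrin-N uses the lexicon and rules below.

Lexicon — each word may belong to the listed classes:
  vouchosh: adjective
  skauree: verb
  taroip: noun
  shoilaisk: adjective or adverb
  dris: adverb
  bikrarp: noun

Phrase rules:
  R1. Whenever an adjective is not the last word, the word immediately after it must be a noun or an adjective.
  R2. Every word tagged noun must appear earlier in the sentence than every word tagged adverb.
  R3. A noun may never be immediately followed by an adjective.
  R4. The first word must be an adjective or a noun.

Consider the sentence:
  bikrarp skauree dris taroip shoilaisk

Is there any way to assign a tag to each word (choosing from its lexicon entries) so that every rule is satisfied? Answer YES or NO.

Candidates per position — 1:bikrarp {noun}; 2:skauree {verb}; 3:dris {adverb}; 4:taroip {noun}; 5:shoilaisk {adjective,adverb}.
Rule 2 cannot be satisfied by any choice of tags from the lexicon.
So there is no consistent tagging.

NO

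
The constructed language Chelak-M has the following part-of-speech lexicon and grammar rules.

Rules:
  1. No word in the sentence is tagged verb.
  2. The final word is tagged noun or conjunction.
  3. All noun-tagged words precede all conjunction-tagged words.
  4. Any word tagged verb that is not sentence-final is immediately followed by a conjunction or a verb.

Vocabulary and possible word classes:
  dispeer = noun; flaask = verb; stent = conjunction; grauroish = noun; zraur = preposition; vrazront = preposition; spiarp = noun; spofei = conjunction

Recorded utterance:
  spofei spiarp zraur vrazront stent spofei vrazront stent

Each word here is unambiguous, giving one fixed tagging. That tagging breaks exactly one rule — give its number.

Fixed tagging: conjunction noun preposition preposition conjunction conjunction preposition conjunction.
Applying the rules: R1 ok, R2 ok, R3 fails, R4 ok.
Only rule 3 fails.

3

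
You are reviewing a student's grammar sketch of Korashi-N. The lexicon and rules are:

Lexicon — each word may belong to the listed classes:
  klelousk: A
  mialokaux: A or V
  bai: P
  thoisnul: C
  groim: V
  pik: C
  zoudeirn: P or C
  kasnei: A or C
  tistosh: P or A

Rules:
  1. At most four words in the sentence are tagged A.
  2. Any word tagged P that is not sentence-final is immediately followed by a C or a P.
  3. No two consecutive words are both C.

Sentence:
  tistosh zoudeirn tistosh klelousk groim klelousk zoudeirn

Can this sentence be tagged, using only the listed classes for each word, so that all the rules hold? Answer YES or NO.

YES

Candidates per position — 1:tistosh {P,A}; 2:zoudeirn {P,C}; 3:tistosh {P,A}; 4:klelousk {A}; 5:groim {V}; 6:klelousk {A}; 7:zoudeirn {P,C}.
One satisfying assignment: P C A A V A C.
Check: rule 1 satisfied; rule 2 satisfied; rule 3 satisfied.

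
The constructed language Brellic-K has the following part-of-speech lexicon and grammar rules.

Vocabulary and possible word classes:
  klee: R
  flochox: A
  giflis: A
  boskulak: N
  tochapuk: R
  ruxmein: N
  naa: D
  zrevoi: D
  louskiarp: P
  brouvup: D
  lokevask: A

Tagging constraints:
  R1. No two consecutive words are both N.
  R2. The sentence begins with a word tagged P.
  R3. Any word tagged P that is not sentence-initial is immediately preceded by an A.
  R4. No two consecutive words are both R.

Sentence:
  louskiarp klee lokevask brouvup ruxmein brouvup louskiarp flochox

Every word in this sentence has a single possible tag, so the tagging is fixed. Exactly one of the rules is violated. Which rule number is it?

3

Fixed tagging: P R A D N D P A.
Rule check: R1 pass, R2 pass, R3 fail, R4 pass.
Only rule 3 fails.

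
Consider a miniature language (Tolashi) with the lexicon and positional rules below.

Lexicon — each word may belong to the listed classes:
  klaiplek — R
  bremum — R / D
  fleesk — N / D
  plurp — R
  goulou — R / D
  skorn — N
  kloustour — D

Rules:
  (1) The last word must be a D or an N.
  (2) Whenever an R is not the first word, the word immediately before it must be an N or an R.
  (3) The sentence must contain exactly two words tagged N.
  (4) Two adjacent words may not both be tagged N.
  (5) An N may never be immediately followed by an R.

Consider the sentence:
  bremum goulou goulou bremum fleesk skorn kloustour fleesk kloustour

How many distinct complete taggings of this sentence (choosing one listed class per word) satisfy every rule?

5

Candidates per position — 1:bremum {R,D}; 2:goulou {R,D}; 3:goulou {R,D}; 4:bremum {R,D}; 5:fleesk {N,D}; 6:skorn {N}; 7:kloustour {D}; 8:fleesk {N,D}; 9:kloustour {D}.
There are 64 candidate sequences in total.
The sequences that satisfy every rule: R R R R D N D N D; R R R D D N D N D; R R D D D N D N D; R D D D D N D N D; D D D D D N D N D.
Count = 5.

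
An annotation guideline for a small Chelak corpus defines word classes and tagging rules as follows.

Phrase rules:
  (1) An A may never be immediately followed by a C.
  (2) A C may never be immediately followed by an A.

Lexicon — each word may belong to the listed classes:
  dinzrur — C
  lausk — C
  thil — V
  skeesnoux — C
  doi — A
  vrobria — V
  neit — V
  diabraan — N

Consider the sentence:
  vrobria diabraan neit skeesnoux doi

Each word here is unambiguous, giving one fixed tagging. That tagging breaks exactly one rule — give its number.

Fixed tagging: V N V C A.
Checking each rule: R1 holds, R2 violated.
Only rule 2 fails.

2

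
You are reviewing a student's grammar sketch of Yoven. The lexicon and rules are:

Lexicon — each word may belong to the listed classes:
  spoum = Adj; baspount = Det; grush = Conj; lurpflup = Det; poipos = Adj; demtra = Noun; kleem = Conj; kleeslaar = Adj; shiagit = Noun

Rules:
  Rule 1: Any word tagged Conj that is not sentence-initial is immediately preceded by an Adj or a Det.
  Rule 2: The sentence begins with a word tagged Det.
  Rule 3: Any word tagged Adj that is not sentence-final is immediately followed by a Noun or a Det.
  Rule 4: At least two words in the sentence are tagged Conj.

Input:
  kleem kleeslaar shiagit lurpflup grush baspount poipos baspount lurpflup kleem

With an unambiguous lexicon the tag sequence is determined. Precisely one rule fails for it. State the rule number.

Fixed tagging: Conj Adj Noun Det Conj Det Adj Det Det Conj.
Rule check: R1 holds, R2 violated, R3 holds, R4 holds.
Only rule 2 fails.

2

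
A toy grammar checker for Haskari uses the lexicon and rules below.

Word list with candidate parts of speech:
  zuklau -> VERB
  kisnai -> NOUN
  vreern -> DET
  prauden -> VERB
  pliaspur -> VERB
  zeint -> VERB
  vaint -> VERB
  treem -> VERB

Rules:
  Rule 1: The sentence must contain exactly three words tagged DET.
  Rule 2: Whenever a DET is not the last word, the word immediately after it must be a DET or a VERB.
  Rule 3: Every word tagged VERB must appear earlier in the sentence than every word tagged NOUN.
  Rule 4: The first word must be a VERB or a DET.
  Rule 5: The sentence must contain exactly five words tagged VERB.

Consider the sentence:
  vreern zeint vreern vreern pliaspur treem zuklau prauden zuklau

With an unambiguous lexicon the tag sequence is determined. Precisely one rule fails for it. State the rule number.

5

Fixed tagging: DET VERB DET DET VERB VERB VERB VERB VERB.
Rule check: R1 ok, R2 ok, R3 ok, R4 ok, R5 fails.
Only rule 5 fails.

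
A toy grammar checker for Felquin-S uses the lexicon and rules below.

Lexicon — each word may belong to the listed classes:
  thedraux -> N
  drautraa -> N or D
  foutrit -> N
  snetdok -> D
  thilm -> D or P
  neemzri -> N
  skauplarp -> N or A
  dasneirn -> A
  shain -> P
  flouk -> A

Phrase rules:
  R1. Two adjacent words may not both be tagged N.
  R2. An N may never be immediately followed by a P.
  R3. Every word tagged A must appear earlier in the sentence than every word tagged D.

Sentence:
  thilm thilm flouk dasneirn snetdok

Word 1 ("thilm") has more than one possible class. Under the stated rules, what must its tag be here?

Candidates per position — 1:thilm {D,P}; 2:thilm {D,P}; 3:flouk {A}; 4:dasneirn {A}; 5:snetdok {D}.
At position 1, choosing D makes rule 3 impossible to satisfy; hence P.
At position 2, choosing D makes rule 3 impossible to satisfy; hence P.
The only consistent sequence is: P P A A D.
Check: rule 1 satisfied; rule 2 satisfied; rule 3 satisfied.

P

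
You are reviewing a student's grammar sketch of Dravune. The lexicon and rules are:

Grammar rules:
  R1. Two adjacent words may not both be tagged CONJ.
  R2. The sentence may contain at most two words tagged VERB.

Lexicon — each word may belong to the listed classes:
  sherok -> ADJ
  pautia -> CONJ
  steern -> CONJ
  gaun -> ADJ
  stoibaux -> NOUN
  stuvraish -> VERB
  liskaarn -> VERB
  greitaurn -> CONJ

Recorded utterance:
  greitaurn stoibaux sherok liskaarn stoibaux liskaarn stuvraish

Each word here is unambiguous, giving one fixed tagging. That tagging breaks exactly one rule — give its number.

2

Fixed tagging: CONJ NOUN ADJ VERB NOUN VERB VERB.
Checking each rule: R1 pass, R2 fail.
Only rule 2 fails.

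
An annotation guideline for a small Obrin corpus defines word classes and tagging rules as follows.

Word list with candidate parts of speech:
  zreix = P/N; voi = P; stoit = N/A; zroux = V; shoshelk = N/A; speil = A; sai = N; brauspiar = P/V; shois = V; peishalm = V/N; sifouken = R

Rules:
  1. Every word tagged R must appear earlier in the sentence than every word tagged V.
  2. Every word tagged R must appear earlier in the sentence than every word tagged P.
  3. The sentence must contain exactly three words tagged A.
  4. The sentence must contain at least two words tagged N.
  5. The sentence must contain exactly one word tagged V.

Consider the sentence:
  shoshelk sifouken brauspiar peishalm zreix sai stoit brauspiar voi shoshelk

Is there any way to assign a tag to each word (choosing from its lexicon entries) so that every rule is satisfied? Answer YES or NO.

Candidates per position — 1:shoshelk {N,A}; 2:sifouken {R}; 3:brauspiar {P,V}; 4:peishalm {V,N}; 5:zreix {P,N}; 6:sai {N}; 7:stoit {N,A}; 8:brauspiar {P,V}; 9:voi {P}; 10:shoshelk {N,A}.
One satisfying assignment: A R P N P N A V P A.
Verifying each rule — rule 1 satisfied; rule 2 satisfied; rule 3 satisfied; rule 4 satisfied; rule 5 satisfied.

YES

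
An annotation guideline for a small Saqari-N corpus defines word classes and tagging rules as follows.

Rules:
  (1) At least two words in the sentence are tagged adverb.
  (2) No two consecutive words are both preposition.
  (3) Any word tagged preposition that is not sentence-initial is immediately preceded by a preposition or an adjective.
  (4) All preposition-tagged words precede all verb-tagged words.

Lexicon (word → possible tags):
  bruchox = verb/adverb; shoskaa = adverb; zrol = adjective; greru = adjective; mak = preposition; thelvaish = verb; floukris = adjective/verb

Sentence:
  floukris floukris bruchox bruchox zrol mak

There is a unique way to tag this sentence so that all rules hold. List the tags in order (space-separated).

Candidates per position — 1:floukris {adjective,verb}; 2:floukris {adjective,verb}; 3:bruchox {verb,adverb}; 4:bruchox {verb,adverb}; 5:zrol {adjective}; 6:mak {preposition}.
At position 1, choosing verb makes rule 4 impossible to satisfy; hence adjective.
At position 2, choosing verb makes rule 4 impossible to satisfy; hence adjective.
At position 3, choosing verb makes rule 1 impossible to satisfy; hence adverb.
At position 4, choosing verb makes rule 1 impossible to satisfy; hence adverb.
So the tagging must be: adjective adjective adverb adverb adjective preposition.
Check: rule 1 holds; rule 2 holds; rule 3 holds; rule 4 holds.

adjective adjective adverb adverb adjective preposition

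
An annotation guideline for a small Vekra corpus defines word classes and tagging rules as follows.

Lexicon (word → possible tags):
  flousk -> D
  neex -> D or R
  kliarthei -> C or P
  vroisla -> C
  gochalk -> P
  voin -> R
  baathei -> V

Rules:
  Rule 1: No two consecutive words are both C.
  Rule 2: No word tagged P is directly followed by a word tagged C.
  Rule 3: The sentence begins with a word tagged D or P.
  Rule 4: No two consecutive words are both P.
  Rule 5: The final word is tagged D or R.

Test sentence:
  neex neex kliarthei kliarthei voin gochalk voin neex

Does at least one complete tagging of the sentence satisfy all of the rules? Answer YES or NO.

YES

Candidates per position — 1:neex {D,R}; 2:neex {D,R}; 3:kliarthei {C,P}; 4:kliarthei {C,P}; 5:voin {R}; 6:gochalk {P}; 7:voin {R}; 8:neex {D,R}.
One satisfying assignment: D R C P R P R D.
Rule-by-rule: rule 1 ok; rule 2 ok; rule 3 ok; rule 4 ok; rule 5 ok.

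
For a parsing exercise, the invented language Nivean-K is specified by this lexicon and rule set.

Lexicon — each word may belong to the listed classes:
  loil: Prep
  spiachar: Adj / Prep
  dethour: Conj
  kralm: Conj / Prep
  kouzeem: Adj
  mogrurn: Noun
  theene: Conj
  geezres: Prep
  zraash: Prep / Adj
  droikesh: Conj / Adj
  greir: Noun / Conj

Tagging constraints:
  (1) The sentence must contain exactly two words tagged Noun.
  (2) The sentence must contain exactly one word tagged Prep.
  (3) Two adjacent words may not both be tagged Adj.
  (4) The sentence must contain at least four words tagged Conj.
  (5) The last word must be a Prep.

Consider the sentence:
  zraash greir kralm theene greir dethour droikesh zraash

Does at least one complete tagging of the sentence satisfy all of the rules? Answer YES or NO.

Candidates per position — 1:zraash {Prep,Adj}; 2:greir {Noun,Conj}; 3:kralm {Conj,Prep}; 4:theene {Conj}; 5:greir {Noun,Conj}; 6:dethour {Conj}; 7:droikesh {Conj,Adj}; 8:zraash {Prep,Adj}.
One satisfying assignment: Adj Noun Conj Conj Noun Conj Conj Prep.
Check: rule 1 satisfied; rule 2 satisfied; rule 3 satisfied; rule 4 satisfied; rule 5 satisfied.

YES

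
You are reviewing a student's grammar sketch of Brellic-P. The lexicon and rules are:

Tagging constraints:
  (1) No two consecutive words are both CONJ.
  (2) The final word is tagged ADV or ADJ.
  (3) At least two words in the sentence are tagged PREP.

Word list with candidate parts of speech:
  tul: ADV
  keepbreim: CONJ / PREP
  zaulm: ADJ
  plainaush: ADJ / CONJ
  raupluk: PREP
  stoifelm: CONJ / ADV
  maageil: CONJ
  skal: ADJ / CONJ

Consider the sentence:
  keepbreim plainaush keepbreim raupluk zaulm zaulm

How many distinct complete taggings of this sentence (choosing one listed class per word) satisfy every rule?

Candidates per position — 1:keepbreim {CONJ,PREP}; 2:plainaush {ADJ,CONJ}; 3:keepbreim {CONJ,PREP}; 4:raupluk {PREP}; 5:zaulm {ADJ}; 6:zaulm {ADJ}.
There are 8 candidate sequences in total.
The sequences that satisfy every rule: CONJ ADJ PREP PREP ADJ ADJ; PREP ADJ CONJ PREP ADJ ADJ; PREP ADJ PREP PREP ADJ ADJ; PREP CONJ PREP PREP ADJ ADJ.
Count = 4.

4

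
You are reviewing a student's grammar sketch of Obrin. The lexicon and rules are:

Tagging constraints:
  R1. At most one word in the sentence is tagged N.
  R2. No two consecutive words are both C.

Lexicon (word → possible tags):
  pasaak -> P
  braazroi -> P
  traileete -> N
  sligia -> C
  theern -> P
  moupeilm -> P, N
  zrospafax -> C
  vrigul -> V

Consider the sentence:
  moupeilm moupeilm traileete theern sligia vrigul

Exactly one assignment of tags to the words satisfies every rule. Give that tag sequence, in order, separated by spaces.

Candidates per position — 1:moupeilm {P,N}; 2:moupeilm {P,N}; 3:traileete {N}; 4:theern {P}; 5:sligia {C}; 6:vrigul {V}.
Position 1: N is ruled out by rule 1; that leaves P.
Position 2: N is ruled out by rule 1; that leaves P.
The unique satisfying tagging is: P P N P C V.
Check: rule 1 ok; rule 2 ok.

P P N P C V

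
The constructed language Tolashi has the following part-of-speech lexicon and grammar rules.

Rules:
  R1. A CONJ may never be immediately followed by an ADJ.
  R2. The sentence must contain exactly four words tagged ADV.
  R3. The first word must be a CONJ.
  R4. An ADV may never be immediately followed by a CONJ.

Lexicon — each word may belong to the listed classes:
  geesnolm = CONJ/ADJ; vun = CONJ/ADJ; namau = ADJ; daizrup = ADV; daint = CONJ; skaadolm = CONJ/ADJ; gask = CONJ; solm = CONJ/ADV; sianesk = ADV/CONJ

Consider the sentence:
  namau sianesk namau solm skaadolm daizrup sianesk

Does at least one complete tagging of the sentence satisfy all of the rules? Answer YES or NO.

Candidates per position — 1:namau {ADJ}; 2:sianesk {ADV,CONJ}; 3:namau {ADJ}; 4:solm {CONJ,ADV}; 5:skaadolm {CONJ,ADJ}; 6:daizrup {ADV}; 7:sianesk {ADV,CONJ}.
Rule 3 cannot be satisfied by any choice of tags from the lexicon.
So there is no consistent tagging.

NO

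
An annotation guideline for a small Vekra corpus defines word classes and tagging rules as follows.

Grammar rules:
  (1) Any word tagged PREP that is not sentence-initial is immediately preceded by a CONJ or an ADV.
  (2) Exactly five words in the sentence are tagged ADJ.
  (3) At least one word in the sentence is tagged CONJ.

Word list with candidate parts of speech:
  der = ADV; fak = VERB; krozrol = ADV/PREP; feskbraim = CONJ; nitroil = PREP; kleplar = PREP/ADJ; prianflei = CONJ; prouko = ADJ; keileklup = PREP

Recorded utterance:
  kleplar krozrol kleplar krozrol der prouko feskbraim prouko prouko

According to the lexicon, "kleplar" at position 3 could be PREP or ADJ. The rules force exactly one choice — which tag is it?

ADJ

Candidates per position — 1:kleplar {PREP,ADJ}; 2:krozrol {ADV,PREP}; 3:kleplar {PREP,ADJ}; 4:krozrol {ADV,PREP}; 5:der {ADV}; 6:prouko {ADJ}; 7:feskbraim {CONJ}; 8:prouko {ADJ}; 9:prouko {ADJ}.
If word 1 were PREP, no tagging could satisfy rule 2; so word 1 is ADJ.
If word 2 were PREP, no tagging could satisfy rule 1; so word 2 is ADV.
If word 3 were PREP, no tagging could satisfy rule 2; so word 3 is ADJ.
If word 4 were PREP, no tagging could satisfy rule 1; so word 4 is ADV.
That leaves exactly one tagging: ADJ ADV ADJ ADV ADV ADJ CONJ ADJ ADJ.
Check: rule 1 ✓; rule 2 ✓; rule 3 ✓.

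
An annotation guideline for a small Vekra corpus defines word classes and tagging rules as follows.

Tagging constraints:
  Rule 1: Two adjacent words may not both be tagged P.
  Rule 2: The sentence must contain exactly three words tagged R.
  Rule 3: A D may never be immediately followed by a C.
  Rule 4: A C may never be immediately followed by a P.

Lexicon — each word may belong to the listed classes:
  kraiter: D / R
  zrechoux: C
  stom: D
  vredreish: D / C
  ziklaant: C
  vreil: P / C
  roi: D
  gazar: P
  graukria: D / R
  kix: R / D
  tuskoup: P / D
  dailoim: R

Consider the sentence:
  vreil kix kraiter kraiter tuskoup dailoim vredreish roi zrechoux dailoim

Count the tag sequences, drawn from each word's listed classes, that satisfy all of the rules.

0

Candidates per position — 1:vreil {P,C}; 2:kix {R,D}; 3:kraiter {D,R}; 4:kraiter {D,R}; 5:tuskoup {P,D}; 6:dailoim {R}; 7:vredreish {D,C}; 8:roi {D}; 9:zrechoux {C}; 10:dailoim {R}.
There are 64 candidate sequences in total.
Rule 3 cannot be satisfied by any choice of tags from the lexicon.
So there is no consistent tagging.
Count = 0.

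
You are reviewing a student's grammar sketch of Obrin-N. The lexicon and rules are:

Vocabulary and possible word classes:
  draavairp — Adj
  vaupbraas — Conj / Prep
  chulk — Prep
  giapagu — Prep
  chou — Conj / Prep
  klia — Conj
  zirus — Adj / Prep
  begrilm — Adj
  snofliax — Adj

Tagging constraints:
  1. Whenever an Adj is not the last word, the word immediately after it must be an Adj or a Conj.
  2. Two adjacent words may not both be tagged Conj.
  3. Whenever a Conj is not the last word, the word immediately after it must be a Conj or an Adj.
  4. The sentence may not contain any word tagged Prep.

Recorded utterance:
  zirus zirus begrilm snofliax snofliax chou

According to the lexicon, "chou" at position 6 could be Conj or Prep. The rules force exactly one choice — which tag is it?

Conj

Candidates per position — 1:zirus {Adj,Prep}; 2:zirus {Adj,Prep}; 3:begrilm {Adj}; 4:snofliax {Adj}; 5:snofliax {Adj}; 6:chou {Conj,Prep}.
At position 1, choosing Prep makes rule 4 impossible to satisfy; hence Adj.
At position 2, choosing Prep makes rule 1 impossible to satisfy; hence Adj.
At position 6, choosing Prep makes rule 1 impossible to satisfy; hence Conj.
The unique satisfying tagging is: Adj Adj Adj Adj Adj Conj.
Check: rule 1 ok; rule 2 ok; rule 3 ok; rule 4 ok.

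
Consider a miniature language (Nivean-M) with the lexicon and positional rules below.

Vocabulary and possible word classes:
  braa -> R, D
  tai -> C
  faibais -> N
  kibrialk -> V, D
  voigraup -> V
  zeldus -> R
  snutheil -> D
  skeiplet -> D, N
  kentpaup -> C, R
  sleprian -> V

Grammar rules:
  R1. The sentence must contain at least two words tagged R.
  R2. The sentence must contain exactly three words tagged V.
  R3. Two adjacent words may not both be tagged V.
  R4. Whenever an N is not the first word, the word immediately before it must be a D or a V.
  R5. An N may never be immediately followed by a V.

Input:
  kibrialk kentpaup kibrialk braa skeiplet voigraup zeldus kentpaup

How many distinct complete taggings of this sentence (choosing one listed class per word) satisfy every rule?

7

Candidates per position — 1:kibrialk {V,D}; 2:kentpaup {C,R}; 3:kibrialk {V,D}; 4:braa {R,D}; 5:skeiplet {D,N}; 6:voigraup {V}; 7:zeldus {R}; 8:kentpaup {C,R}.
There are 64 candidate sequences in total.
Checking each against the rules leaves 7 sequences.
Count = 7.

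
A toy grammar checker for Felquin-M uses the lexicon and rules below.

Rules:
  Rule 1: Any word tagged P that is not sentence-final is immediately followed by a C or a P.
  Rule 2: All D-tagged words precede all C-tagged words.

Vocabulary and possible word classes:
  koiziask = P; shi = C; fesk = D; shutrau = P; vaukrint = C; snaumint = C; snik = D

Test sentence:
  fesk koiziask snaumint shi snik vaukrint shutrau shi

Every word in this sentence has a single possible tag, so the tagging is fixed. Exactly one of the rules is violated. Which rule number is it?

Fixed tagging: D P C C D C P C.
Rule check: R1 holds, R2 violated.
Only rule 2 fails.

2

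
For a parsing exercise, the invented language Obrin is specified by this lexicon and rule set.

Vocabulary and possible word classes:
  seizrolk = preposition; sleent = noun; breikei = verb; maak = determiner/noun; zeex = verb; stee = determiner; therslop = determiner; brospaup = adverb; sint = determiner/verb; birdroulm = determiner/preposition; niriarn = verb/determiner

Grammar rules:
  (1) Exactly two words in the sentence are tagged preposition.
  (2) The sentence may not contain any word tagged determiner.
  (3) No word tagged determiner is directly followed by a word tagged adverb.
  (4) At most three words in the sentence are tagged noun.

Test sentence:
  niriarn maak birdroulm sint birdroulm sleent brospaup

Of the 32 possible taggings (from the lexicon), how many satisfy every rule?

Candidates per position — 1:niriarn {verb,determiner}; 2:maak {determiner,noun}; 3:birdroulm {determiner,preposition}; 4:sint {determiner,verb}; 5:birdroulm {determiner,preposition}; 6:sleent {noun}; 7:brospaup {adverb}.
There are 32 candidate sequences in total.
The sequences that satisfy every rule: verb noun preposition verb preposition noun adverb.
Count = 1.

1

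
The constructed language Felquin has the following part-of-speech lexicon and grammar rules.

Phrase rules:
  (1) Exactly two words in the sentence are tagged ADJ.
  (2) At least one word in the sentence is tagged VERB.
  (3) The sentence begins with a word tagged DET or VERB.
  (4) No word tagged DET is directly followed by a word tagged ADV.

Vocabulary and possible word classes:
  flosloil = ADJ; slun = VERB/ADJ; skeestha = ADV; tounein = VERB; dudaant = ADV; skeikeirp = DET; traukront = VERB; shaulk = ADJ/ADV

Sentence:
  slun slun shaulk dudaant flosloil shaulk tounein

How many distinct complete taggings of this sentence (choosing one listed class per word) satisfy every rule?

3

Candidates per position — 1:slun {VERB,ADJ}; 2:slun {VERB,ADJ}; 3:shaulk {ADJ,ADV}; 4:dudaant {ADV}; 5:flosloil {ADJ}; 6:shaulk {ADJ,ADV}; 7:tounein {VERB}.
There are 16 candidate sequences in total.
The sequences that satisfy every rule: VERB VERB ADJ ADV ADJ ADV VERB; VERB VERB ADV ADV ADJ ADJ VERB; VERB ADJ ADV ADV ADJ ADV VERB.
Count = 3.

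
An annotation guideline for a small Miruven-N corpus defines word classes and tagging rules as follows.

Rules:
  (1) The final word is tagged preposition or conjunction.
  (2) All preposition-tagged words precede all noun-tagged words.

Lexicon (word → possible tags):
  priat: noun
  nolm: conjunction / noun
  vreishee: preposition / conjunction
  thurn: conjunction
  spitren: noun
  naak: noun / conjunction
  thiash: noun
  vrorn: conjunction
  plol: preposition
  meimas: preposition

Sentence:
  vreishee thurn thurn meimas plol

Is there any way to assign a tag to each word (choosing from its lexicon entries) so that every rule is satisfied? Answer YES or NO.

Candidates per position — 1:vreishee {preposition,conjunction}; 2:thurn {conjunction}; 3:thurn {conjunction}; 4:meimas {preposition}; 5:plol {preposition}.
One satisfying assignment: preposition conjunction conjunction preposition preposition.
Check: rule 1 holds; rule 2 holds.

YES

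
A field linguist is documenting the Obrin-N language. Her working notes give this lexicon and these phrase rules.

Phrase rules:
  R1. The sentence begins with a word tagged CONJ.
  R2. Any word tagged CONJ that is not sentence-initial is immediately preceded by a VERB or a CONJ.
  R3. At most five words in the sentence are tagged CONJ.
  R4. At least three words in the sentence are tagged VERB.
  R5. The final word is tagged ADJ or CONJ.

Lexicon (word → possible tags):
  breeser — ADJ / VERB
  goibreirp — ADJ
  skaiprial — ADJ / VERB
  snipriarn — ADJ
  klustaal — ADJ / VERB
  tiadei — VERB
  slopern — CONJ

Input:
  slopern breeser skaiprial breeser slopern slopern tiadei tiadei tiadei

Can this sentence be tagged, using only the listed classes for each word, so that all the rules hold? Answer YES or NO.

Candidates per position — 1:slopern {CONJ}; 2:breeser {ADJ,VERB}; 3:skaiprial {ADJ,VERB}; 4:breeser {ADJ,VERB}; 5:slopern {CONJ}; 6:slopern {CONJ}; 7:tiadei {VERB}; 8:tiadei {VERB}; 9:tiadei {VERB}.
Rule 5 cannot be satisfied by any choice of tags from the lexicon.
So there is no consistent tagging.

NO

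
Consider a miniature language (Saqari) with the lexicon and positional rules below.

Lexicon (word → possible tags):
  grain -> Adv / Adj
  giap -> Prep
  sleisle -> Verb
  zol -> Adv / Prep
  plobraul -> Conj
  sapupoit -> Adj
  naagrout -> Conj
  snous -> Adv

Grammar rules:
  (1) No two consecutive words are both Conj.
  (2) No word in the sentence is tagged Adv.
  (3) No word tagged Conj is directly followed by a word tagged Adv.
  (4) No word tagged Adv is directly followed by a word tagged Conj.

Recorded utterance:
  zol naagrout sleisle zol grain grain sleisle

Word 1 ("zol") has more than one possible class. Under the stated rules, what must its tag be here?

Prep

Candidates per position — 1:zol {Adv,Prep}; 2:naagrout {Conj}; 3:sleisle {Verb}; 4:zol {Adv,Prep}; 5:grain {Adv,Adj}; 6:grain {Adv,Adj}; 7:sleisle {Verb}.
Word 1 cannot be Adv — rule 2 would then fail for every completion. It is Prep.
Word 4 cannot be Adv — rule 2 would then fail for every completion. It is Prep.
Word 5 cannot be Adv — rule 2 would then fail for every completion. It is Adj.
Word 6 cannot be Adv — rule 2 would then fail for every completion. It is Adj.
The unique satisfying tagging is: Prep Conj Verb Prep Adj Adj Verb.
Check: rule 1 ok; rule 2 ok; rule 3 ok; rule 4 ok.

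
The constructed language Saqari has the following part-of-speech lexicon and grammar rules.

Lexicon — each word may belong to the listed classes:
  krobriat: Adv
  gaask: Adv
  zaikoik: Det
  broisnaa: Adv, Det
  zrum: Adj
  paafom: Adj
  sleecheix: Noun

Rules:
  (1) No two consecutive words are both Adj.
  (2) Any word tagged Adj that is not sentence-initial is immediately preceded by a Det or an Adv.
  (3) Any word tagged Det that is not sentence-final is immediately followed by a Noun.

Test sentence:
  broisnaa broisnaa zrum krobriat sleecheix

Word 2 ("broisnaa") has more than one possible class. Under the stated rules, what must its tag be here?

Adv

Candidates per position — 1:broisnaa {Adv,Det}; 2:broisnaa {Adv,Det}; 3:zrum {Adj}; 4:krobriat {Adv}; 5:sleecheix {Noun}.
Position 1: Det is ruled out by rule 3; that leaves Adv.
Position 2: Det is ruled out by rule 3; that leaves Adv.
The unique satisfying tagging is: Adv Adv Adj Adv Noun.
Check: rule 1 ✓; rule 2 ✓; rule 3 ✓.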